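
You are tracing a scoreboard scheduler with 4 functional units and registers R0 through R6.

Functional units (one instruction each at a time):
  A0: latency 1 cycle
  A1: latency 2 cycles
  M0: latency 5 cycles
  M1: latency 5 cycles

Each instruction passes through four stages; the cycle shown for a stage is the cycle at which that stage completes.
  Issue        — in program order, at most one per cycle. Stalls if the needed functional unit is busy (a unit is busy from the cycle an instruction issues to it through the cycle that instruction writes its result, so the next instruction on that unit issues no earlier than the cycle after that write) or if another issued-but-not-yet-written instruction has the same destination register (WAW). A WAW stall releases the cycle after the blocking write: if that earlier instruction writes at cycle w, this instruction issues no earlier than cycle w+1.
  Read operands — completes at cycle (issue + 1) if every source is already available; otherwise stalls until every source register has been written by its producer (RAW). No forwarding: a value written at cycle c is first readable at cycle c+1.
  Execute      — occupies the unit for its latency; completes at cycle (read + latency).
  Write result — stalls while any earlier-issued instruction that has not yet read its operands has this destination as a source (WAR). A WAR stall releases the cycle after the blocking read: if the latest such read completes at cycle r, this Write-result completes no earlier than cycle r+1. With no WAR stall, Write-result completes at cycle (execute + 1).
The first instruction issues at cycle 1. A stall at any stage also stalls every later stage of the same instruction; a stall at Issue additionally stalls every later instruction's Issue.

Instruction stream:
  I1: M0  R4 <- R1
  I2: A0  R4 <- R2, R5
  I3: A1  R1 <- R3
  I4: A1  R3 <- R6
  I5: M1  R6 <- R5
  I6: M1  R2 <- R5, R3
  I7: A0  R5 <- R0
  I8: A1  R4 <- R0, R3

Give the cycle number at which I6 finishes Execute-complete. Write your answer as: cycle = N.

[I1] 1/2/7/8
[I2] 9/10/11/12  (WAW R4: wait I1 write@8)
[I3] 10/11/13/14
[I4] 15/16/18/19  (struct: A1 busy until I3 writes@14)
[I5] 16/17/22/23
[I6] 24/25/30/31  (struct: M1 busy until I5 writes@23)
[I7] 25/26/27/28
[I8] 26/27/29/30

cycle = 30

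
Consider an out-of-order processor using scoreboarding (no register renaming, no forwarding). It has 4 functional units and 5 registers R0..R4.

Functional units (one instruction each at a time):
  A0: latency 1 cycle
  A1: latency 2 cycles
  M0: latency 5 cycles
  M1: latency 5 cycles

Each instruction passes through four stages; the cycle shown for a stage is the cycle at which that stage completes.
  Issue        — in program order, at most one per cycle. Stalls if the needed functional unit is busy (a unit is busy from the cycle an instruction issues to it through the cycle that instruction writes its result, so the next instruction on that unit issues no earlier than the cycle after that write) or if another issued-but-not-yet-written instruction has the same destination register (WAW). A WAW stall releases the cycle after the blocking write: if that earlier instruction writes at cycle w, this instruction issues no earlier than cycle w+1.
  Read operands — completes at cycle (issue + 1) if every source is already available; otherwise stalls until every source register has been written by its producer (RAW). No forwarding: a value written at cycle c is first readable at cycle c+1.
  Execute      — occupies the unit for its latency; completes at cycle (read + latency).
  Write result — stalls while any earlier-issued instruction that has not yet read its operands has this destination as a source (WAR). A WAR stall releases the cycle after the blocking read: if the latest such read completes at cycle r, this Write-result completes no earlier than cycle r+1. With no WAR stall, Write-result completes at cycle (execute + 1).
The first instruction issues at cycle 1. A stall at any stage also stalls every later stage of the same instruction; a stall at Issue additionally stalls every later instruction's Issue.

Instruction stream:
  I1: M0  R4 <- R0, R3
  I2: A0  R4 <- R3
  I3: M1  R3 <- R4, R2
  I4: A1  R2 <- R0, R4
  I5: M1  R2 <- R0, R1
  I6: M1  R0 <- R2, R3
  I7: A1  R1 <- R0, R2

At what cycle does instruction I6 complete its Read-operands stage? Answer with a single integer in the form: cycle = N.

cycle 1: I1 dispatched to M0
cycle 2: I1 operands ready
cycle 7: I1 complete
cycle 8: R4←I1
cycle 9: I2 dispatched to A0
cycle 10: I2 operands ready; I3 dispatched to M1
cycle 11: I2 complete; I4 dispatched to A1
cycle 12: R4←I2
cycle 13: I3 operands ready; I4 operands ready
cycle 15: I4 complete
cycle 16: R2←I4
cycle 18: I3 complete
cycle 19: R3←I3
cycle 20: I5 dispatched to M1
cycle 21: I5 operands ready
cycle 26: I5 complete
cycle 27: R2←I5
cycle 28: I6 dispatched to M1
cycle 29: I6 operands ready; I7 dispatched to A1
cycle 34: I6 complete
cycle 35: R0←I6
cycle 36: I7 operands ready
cycle 38: I7 complete
cycle 39: R1←I7

cycle = 29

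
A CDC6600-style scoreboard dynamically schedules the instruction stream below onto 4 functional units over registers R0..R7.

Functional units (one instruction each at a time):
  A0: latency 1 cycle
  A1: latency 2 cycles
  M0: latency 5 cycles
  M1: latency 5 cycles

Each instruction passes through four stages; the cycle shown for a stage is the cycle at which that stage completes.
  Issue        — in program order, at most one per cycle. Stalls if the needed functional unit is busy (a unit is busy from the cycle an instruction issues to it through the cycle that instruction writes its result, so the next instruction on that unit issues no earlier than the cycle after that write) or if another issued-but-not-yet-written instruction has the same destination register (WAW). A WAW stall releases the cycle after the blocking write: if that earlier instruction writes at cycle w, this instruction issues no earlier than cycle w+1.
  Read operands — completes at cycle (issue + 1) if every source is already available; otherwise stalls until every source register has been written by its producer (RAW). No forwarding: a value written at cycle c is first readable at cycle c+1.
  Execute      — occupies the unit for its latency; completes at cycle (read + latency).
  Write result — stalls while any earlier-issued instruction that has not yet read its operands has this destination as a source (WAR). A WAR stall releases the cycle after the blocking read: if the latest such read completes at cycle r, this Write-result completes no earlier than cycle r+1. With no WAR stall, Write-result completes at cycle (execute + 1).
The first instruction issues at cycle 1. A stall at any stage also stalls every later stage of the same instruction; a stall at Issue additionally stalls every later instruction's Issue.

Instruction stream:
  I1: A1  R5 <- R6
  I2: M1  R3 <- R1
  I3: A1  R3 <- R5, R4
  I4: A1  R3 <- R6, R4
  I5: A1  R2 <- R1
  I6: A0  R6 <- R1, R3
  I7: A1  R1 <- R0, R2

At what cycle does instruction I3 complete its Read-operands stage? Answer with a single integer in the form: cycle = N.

cycle = 11

cycle 1: issue I1 (A1)
cycle 2: I1 read-ops · issue I2 (M1)
cycle 3: I2 read-ops
cycle 4: I1 finished on A1
cycle 5: I1→R5
cycle 8: I2 finished on M1
cycle 9: I2→R3
cycle 10: issue I3 (A1)
cycle 11: I3 read-ops
cycle 13: I3 finished on A1
cycle 14: I3→R3
cycle 15: issue I4 (A1)
cycle 16: I4 read-ops
cycle 18: I4 finished on A1
cycle 19: I4→R3
cycle 20: issue I5 (A1)
cycle 21: I5 read-ops · issue I6 (A0)
cycle 22: I6 read-ops
cycle 23: I5 finished on A1 · I6 finished on A0
cycle 24: I5→R2 · I6→R6
cycle 25: issue I7 (A1)
cycle 26: I7 read-ops
cycle 28: I7 finished on A1
cycle 29: I7→R1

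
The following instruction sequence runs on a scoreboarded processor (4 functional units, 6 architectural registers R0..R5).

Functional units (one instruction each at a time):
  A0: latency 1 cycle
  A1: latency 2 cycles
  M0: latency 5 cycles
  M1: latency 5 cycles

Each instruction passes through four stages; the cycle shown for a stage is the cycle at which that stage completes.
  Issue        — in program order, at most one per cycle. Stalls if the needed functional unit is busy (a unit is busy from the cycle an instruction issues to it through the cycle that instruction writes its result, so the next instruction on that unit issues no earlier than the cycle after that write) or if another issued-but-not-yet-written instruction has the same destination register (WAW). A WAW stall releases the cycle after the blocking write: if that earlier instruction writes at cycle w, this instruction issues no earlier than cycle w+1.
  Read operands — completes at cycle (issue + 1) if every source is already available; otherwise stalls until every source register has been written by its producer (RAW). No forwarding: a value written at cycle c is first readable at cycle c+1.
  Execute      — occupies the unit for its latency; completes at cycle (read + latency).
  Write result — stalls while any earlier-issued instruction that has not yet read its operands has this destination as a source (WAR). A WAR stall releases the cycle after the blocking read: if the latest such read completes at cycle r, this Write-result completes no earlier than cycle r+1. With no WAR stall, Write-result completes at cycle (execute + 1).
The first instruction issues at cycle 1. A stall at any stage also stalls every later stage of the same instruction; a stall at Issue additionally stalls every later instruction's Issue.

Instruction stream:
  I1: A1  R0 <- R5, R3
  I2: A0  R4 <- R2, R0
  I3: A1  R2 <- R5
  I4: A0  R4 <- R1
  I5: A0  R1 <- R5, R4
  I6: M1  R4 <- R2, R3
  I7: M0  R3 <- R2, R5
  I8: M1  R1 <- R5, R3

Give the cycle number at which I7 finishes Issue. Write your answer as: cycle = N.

cycle = 15

I1  is:1  ro:2  ex:4  wr:5
I2  is:2  ro:6  ex:7  wr:8  — RAW R0: wait I1 write@5
I3  is:6  ro:7  ex:9  wr:10  — struct: A1 busy until I1 writes@5
I4  is:9  ro:10  ex:11  wr:12  — struct: A0 busy until I2 writes@8
I5  is:13  ro:14  ex:15  wr:16  — struct: A0 busy until I4 writes@12
I6  is:14  ro:15  ex:20  wr:21
I7  is:15  ro:16  ex:21  wr:22
I8  is:22  ro:23  ex:28  wr:29  — struct: M1 busy until I6 writes@21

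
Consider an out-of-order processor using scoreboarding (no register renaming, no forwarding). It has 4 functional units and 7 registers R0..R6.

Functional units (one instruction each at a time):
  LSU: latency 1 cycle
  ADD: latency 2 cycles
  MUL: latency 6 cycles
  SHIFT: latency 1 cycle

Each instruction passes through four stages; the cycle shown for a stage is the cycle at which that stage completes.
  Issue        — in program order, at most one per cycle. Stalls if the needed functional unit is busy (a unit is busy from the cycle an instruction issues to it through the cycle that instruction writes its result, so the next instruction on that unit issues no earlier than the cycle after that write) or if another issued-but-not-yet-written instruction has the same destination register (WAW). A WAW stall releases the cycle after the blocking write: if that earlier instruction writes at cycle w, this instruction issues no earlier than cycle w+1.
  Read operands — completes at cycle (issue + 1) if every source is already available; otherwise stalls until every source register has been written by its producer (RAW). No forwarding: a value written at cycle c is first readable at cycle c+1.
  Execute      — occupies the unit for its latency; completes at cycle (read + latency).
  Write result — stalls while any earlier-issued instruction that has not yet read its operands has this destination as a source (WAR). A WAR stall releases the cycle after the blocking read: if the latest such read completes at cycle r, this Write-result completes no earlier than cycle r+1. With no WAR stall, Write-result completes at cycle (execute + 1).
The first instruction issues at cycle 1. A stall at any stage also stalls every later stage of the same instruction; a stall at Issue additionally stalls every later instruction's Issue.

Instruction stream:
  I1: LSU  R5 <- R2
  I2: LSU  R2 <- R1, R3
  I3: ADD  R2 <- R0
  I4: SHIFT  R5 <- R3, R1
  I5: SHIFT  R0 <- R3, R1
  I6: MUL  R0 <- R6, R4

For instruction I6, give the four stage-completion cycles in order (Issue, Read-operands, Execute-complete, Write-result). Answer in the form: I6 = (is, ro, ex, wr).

I6 = (18, 19, 25, 26)

I1  is:1  ro:2  ex:3  wr:4
I2  is:5  ro:6  ex:7  wr:8  — struct: LSU busy until I1 writes@4
I3  is:9  ro:10  ex:12  wr:13  — WAW R2: wait I2 write@8
I4  is:10  ro:11  ex:12  wr:13
I5  is:14  ro:15  ex:16  wr:17  — struct: SHIFT busy until I4 writes@13
I6  is:18  ro:19  ex:25  wr:26  — WAW R0: wait I5 write@17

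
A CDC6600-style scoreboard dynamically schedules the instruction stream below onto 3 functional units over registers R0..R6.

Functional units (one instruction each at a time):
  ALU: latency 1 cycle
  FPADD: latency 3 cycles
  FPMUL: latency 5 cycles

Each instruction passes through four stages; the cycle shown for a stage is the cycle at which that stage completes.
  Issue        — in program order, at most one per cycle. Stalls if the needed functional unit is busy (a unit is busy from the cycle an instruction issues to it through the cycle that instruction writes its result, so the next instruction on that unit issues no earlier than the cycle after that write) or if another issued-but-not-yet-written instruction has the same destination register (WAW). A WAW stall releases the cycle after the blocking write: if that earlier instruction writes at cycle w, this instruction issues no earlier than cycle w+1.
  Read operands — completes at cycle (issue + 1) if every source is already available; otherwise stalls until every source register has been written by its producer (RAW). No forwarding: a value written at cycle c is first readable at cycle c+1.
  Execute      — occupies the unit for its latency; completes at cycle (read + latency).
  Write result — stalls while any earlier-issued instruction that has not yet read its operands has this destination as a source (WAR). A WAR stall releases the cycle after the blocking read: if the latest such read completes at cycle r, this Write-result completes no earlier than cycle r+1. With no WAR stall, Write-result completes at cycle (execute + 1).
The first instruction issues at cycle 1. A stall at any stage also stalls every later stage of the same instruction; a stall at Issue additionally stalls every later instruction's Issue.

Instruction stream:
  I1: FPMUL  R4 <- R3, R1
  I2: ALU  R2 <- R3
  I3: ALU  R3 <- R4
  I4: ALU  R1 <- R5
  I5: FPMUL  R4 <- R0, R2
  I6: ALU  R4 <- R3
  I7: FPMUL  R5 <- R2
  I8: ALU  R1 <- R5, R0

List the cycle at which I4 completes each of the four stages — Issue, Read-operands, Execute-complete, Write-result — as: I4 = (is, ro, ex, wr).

I4 = (12, 13, 14, 15)

1) issue 1, read 2, done 7, write 8
2) issue 2, read 3, done 4, write 5
3) issue 6, read 9, done 10, write 11  <struct: ALU busy until I2 writes@5 / RAW R4: wait I1 write@8>
4) issue 12, read 13, done 14, write 15  <struct: ALU busy until I3 writes@11>
5) issue 13, read 14, done 19, write 20
6) issue 21, read 22, done 23, write 24  <WAW R4: wait I5 write@20>
7) issue 22, read 23, done 28, write 29
8) issue 25, read 30, done 31, write 32  <struct: ALU busy until I6 writes@24 / RAW R5: wait I7 write@29>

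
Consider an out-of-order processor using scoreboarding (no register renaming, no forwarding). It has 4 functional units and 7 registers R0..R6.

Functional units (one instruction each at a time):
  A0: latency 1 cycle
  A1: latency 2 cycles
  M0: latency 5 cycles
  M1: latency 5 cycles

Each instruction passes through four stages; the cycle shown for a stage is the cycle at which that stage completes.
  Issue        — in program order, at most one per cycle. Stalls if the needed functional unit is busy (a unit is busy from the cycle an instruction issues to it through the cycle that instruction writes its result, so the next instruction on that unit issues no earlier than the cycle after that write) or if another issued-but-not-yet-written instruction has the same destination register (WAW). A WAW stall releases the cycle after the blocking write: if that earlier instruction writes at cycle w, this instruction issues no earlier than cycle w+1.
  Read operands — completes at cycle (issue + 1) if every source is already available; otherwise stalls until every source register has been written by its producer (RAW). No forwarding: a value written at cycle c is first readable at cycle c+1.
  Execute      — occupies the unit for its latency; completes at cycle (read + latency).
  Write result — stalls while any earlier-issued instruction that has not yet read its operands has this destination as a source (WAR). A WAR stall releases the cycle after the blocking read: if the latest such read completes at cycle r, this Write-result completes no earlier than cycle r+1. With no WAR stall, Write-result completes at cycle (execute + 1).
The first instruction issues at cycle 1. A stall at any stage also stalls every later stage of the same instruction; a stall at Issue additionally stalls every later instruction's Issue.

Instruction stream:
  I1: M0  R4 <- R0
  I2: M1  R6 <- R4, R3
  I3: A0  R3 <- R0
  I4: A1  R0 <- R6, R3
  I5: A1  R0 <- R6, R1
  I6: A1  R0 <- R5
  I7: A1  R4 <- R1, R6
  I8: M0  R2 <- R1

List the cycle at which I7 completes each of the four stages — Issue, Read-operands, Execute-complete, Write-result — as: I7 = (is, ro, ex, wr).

I7 = (30, 31, 33, 34)

I1  is:1  ro:2  ex:7  wr:8
I2  is:2  ro:9  ex:14  wr:15  — RAW R4: wait I1 write@8
I3  is:3  ro:4  ex:5  wr:10  — WAR R3: wait I2 read@9
I4  is:4  ro:16  ex:18  wr:19  — RAW R6: wait I2 write@15
I5  is:20  ro:21  ex:23  wr:24  — struct: A1 busy until I4 writes@19
I6  is:25  ro:26  ex:28  wr:29  — struct: A1 busy until I5 writes@24
I7  is:30  ro:31  ex:33  wr:34  — struct: A1 busy until I6 writes@29
I8  is:31  ro:32  ex:37  wr:38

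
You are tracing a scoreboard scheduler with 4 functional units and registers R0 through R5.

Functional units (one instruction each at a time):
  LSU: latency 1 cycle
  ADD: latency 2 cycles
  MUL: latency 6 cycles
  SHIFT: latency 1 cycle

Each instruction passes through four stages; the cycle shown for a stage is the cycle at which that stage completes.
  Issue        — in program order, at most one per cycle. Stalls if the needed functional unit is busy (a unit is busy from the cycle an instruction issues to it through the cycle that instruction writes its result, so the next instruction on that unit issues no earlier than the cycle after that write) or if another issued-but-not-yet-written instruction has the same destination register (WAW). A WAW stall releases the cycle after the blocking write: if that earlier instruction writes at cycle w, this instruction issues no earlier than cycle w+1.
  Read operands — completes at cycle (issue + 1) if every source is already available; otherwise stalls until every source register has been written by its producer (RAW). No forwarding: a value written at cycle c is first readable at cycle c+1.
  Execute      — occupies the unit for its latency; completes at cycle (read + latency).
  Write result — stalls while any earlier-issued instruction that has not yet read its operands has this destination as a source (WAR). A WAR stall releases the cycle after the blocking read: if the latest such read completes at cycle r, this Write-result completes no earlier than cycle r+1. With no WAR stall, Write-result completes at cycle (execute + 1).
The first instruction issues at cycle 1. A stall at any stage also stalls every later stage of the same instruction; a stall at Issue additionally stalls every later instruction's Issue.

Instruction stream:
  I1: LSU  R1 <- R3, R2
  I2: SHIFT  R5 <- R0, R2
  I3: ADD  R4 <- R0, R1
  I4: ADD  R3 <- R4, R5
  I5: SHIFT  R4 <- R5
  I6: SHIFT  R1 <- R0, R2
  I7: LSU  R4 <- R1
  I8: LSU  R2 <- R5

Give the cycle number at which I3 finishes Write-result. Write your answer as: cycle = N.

cycle = 8

c1: I1→LSU
c2: I1 RO, I2→SHIFT
c3: I1 EX, I2 RO, I3→ADD
c4: I1 WR R1, I2 EX
c5: I2 WR R5, I3 RO
c7: I3 EX
c8: I3 WR R4
c9: I4→ADD
c10: I4 RO, I5→SHIFT
c11: I5 RO
c12: I4 EX, I5 EX
c13: I4 WR R3, I5 WR R4
c14: I6→SHIFT
c15: I6 RO, I7→LSU
c16: I6 EX
c17: I6 WR R1
c18: I7 RO
c19: I7 EX
c20: I7 WR R4
c21: I8→LSU
c22: I8 RO
c23: I8 EX
c24: I8 WR R2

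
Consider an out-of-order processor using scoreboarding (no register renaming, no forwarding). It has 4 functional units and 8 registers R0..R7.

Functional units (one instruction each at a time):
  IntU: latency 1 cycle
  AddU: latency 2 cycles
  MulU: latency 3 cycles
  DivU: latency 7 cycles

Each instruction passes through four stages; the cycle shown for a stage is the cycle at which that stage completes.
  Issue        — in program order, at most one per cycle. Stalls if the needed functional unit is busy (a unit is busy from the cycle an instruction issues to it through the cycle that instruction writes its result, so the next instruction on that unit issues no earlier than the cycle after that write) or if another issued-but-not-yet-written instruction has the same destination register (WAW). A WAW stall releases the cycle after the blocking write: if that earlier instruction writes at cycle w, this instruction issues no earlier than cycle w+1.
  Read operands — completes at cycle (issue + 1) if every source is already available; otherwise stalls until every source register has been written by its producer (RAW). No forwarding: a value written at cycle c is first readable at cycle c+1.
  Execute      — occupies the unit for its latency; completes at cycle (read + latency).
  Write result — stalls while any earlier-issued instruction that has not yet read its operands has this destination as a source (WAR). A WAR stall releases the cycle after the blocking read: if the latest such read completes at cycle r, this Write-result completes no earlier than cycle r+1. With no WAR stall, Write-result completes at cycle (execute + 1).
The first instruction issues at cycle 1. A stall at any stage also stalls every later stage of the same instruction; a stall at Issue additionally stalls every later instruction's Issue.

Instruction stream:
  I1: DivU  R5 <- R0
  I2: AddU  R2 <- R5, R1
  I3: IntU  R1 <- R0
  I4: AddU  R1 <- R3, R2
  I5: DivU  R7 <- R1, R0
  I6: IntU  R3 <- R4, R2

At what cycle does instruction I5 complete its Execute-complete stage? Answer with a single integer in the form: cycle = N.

[I1] 1/2/9/10
[I2] 2/11/13/14  (RAW R5: wait I1 write@10)
[I3] 3/4/5/12  (WAR R1: wait I2 read@11)
[I4] 15/16/18/19  (struct: AddU busy until I2 writes@14)
[I5] 16/20/27/28  (RAW R1: wait I4 write@19)
[I6] 17/18/19/20

cycle = 27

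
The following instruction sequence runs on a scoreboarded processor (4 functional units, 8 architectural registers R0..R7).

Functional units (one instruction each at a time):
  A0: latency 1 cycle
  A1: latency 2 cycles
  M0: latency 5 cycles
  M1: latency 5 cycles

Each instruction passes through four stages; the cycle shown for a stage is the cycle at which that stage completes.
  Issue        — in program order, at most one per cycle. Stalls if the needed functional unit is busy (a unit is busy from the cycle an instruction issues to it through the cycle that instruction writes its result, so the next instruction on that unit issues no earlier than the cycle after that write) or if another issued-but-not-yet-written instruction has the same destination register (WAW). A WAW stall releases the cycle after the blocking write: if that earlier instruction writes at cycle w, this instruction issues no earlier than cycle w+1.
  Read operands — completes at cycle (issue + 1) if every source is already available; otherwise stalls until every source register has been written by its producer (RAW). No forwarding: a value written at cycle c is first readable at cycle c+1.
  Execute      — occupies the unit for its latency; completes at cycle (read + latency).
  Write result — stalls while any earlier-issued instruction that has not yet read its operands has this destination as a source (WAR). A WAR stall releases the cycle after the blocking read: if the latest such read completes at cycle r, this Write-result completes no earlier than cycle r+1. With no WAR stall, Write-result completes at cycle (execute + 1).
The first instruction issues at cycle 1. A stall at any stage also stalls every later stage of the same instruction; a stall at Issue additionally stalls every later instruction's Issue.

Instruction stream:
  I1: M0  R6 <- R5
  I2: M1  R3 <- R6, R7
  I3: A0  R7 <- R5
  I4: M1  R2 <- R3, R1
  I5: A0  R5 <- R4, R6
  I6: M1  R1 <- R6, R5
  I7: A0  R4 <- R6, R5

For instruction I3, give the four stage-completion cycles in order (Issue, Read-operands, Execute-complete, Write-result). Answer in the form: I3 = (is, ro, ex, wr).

t=1  issue I1 (M0)
t=2  I1 read-ops | issue I2 (M1)
t=3  issue I3 (A0)
t=4  I3 read-ops
t=5  I3 finished on A0
t=7  I1 finished on M0
t=8  I1→R6
t=9  I2 read-ops
t=10  I3→R7
t=14  I2 finished on M1
t=15  I2→R3
t=16  issue I4 (M1)
t=17  I4 read-ops | issue I5 (A0)
t=18  I5 read-ops
t=19  I5 finished on A0
t=20  I5→R5
t=22  I4 finished on M1
t=23  I4→R2
t=24  issue I6 (M1)
t=25  I6 read-ops | issue I7 (A0)
t=26  I7 read-ops
t=27  I7 finished on A0
t=28  I7→R4
t=30  I6 finished on M1
t=31  I6→R1

I3 = (3, 4, 5, 10)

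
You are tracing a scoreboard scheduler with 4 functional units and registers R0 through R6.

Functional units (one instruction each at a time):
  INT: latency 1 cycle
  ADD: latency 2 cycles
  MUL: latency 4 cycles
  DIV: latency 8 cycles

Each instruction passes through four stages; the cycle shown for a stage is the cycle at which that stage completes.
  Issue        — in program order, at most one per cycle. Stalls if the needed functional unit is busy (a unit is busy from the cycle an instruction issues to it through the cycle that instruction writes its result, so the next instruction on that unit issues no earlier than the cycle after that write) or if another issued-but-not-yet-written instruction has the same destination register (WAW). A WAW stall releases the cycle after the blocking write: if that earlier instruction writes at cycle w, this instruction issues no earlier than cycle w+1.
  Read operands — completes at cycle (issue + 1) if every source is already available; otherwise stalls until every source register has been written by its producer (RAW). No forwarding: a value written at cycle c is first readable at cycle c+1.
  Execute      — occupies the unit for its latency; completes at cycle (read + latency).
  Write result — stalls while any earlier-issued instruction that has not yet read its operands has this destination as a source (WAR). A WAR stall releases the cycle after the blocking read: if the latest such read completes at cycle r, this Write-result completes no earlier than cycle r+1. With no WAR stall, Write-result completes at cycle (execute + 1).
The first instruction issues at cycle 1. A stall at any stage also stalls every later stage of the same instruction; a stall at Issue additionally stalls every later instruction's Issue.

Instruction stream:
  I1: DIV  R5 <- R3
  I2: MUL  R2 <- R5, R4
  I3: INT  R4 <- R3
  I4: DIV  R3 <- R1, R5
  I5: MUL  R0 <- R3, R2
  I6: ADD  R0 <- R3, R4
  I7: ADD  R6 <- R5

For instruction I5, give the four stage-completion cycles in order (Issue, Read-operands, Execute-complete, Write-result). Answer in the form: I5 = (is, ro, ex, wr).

I5 = (18, 23, 27, 28)

cycle 1: I1→DIV
cycle 2: I1 RO, I2→MUL
cycle 3: I3→INT
cycle 4: I3 RO
cycle 5: I3 EX
cycle 10: I1 EX
cycle 11: I1 WR R5
cycle 12: I2 RO, I4→DIV
cycle 13: I3 WR R4, I4 RO
cycle 16: I2 EX
cycle 17: I2 WR R2
cycle 18: I5→MUL
cycle 21: I4 EX
cycle 22: I4 WR R3
cycle 23: I5 RO
cycle 27: I5 EX
cycle 28: I5 WR R0
cycle 29: I6→ADD
cycle 30: I6 RO
cycle 32: I6 EX
cycle 33: I6 WR R0
cycle 34: I7→ADD
cycle 35: I7 RO
cycle 37: I7 EX
cycle 38: I7 WR R6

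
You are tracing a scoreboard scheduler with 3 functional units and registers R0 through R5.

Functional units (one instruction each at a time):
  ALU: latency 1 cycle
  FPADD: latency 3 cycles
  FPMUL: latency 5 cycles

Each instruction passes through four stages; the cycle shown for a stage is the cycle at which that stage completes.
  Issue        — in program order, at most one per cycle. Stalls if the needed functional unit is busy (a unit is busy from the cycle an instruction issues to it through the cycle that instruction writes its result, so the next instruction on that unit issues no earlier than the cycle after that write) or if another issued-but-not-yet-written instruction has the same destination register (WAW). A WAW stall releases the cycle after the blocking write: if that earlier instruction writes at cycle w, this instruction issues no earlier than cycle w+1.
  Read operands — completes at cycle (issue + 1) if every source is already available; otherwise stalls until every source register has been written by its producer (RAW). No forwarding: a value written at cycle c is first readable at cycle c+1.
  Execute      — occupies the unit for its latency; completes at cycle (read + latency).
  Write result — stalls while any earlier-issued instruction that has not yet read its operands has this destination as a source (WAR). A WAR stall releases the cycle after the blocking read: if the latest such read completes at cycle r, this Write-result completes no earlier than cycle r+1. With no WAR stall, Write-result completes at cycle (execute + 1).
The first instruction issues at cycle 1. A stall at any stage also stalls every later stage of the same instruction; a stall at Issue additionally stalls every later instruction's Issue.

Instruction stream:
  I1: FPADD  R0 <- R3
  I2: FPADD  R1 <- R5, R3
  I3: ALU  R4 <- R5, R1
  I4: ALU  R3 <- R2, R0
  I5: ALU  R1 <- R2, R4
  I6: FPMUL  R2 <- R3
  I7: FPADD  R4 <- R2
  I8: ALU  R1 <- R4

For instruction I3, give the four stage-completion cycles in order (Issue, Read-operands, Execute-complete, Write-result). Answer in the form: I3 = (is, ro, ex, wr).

  I1 | 1 | 2 | 5 | 6
  I2 | 7 | 8 | 11 | 12   struct: FPADD busy until I1 writes@6
  I3 | 8 | 13 | 14 | 15   RAW R1: wait I2 write@12
  I4 | 16 | 17 | 18 | 19   struct: ALU busy until I3 writes@15
  I5 | 20 | 21 | 22 | 23   struct: ALU busy until I4 writes@19
  I6 | 21 | 22 | 27 | 28
  I7 | 22 | 29 | 32 | 33   RAW R2: wait I6 write@28
  I8 | 24 | 34 | 35 | 36   struct: ALU busy until I5 writes@23 · RAW R4: wait I7 write@33

I3 = (8, 13, 14, 15)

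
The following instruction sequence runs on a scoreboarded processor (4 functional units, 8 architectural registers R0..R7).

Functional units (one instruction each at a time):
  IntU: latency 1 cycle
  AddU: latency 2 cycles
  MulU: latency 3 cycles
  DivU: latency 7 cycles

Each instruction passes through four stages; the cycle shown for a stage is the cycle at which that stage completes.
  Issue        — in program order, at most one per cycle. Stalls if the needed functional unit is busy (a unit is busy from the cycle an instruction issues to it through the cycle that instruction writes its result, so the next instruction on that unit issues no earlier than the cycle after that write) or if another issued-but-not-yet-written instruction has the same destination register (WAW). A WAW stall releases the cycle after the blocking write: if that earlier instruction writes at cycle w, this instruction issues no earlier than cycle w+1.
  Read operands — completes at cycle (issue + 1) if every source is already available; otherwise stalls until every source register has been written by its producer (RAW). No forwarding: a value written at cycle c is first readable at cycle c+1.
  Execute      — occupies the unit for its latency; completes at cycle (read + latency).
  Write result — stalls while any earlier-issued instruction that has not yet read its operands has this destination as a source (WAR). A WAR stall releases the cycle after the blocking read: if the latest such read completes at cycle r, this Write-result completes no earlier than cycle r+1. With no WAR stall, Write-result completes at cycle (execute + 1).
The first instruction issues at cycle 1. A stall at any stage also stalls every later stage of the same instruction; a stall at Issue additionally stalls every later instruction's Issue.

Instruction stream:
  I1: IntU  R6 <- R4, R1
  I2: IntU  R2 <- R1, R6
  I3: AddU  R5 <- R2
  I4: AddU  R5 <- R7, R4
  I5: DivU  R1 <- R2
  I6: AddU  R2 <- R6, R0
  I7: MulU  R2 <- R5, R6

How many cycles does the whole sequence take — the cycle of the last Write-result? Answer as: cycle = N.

cycle = 28

I1 -> (1, 2, 3, 4)
I2 -> (5, 6, 7, 8)  // struct: IntU busy until I1 writes@4
I3 -> (6, 9, 11, 12)  // RAW R2: wait I2 write@8
I4 -> (13, 14, 16, 17)  // struct: AddU busy until I3 writes@12
I5 -> (14, 15, 22, 23)
I6 -> (18, 19, 21, 22)  // struct: AddU busy until I4 writes@17
I7 -> (23, 24, 27, 28)  // WAW R2: wait I6 write@22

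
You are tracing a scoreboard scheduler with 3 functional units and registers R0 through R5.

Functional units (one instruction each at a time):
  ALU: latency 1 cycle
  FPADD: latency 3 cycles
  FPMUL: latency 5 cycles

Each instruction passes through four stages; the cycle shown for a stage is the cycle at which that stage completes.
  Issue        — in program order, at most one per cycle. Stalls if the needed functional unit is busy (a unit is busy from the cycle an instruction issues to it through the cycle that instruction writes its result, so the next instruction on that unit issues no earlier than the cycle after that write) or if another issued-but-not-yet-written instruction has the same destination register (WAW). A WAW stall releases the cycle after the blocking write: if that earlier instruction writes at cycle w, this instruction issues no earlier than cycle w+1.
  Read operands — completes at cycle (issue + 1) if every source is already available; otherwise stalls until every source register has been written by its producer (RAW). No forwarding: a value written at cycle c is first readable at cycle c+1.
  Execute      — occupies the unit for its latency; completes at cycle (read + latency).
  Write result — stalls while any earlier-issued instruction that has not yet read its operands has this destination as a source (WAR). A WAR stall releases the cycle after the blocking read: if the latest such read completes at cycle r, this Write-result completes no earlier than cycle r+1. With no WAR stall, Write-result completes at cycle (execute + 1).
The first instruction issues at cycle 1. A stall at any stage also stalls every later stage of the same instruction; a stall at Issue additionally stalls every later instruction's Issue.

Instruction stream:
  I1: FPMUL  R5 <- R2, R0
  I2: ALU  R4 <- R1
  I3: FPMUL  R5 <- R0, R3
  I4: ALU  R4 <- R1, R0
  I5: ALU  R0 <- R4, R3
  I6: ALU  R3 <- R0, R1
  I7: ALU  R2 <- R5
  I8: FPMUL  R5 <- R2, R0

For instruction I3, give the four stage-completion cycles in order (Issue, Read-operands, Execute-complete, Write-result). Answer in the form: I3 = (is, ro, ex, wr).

I3 = (9, 10, 15, 16)

I1 -> (1, 2, 7, 8)
I2 -> (2, 3, 4, 5)
I3 -> (9, 10, 15, 16)  // struct: FPMUL busy until I1 writes@8
I4 -> (10, 11, 12, 13)
I5 -> (14, 15, 16, 17)  // struct: ALU busy until I4 writes@13
I6 -> (18, 19, 20, 21)  // struct: ALU busy until I5 writes@17
I7 -> (22, 23, 24, 25)  // struct: ALU busy until I6 writes@21
I8 -> (23, 26, 31, 32)  // RAW R2: wait I7 write@25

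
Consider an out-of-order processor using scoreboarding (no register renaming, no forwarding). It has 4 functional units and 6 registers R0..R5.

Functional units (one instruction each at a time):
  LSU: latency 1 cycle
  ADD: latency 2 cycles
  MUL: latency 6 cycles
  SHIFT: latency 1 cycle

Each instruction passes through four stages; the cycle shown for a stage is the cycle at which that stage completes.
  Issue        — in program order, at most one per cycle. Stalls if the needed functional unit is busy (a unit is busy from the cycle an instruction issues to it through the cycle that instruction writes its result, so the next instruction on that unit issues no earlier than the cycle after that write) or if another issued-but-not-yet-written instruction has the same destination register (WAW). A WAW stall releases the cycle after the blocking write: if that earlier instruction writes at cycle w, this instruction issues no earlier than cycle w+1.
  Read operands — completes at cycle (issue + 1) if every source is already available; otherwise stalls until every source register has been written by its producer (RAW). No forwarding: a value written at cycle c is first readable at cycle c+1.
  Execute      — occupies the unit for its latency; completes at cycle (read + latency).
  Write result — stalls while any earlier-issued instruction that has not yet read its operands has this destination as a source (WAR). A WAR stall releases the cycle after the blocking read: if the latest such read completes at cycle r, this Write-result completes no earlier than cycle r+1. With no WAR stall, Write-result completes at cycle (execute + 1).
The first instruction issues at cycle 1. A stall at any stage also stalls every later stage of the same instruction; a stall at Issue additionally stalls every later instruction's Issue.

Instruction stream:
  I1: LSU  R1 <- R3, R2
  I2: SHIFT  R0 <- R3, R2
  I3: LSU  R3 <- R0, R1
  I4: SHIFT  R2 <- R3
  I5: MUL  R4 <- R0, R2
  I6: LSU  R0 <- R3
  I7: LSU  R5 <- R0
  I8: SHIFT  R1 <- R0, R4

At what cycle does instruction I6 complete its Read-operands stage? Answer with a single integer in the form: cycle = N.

cycle = 10

I1: IS=1 RO=2 EX=3 WR=4
I2: IS=2 RO=3 EX=4 WR=5
I3: IS=5 RO=6 EX=7 WR=8  [struct: LSU busy until I1 writes@4]
I4: IS=6 RO=9 EX=10 WR=11  [RAW R3: wait I3 write@8]
I5: IS=7 RO=12 EX=18 WR=19  [RAW R2: wait I4 write@11]
I6: IS=9 RO=10 EX=11 WR=13  [struct: LSU busy until I3 writes@8; WAR R0: wait I5 read@12]
I7: IS=14 RO=15 EX=16 WR=17  [struct: LSU busy until I6 writes@13]
I8: IS=15 RO=20 EX=21 WR=22  [RAW R4: wait I5 write@19]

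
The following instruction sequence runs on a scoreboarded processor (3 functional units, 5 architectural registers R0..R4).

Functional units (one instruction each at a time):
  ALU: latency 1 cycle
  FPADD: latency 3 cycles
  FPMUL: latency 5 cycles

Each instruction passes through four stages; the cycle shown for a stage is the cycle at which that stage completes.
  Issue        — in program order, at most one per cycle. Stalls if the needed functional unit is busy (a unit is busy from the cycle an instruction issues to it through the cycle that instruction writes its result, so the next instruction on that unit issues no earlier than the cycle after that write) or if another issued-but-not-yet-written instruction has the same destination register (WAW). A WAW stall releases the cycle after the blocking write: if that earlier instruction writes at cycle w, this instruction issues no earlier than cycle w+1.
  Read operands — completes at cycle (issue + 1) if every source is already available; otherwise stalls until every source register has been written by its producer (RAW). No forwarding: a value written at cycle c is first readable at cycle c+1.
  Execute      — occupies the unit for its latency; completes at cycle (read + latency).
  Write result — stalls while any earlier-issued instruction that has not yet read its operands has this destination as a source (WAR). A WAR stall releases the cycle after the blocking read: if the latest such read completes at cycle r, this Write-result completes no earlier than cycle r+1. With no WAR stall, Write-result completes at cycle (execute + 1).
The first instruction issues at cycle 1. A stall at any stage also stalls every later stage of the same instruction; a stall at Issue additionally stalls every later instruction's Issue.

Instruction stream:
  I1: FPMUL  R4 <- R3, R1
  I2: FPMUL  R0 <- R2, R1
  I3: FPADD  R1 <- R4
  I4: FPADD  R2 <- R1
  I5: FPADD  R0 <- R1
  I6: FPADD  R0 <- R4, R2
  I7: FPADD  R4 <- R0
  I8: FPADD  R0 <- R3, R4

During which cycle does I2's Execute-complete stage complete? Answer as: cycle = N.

1) issue 1, read 2, done 7, write 8
2) issue 9, read 10, done 15, write 16  <struct: FPMUL busy until I1 writes@8>
3) issue 10, read 11, done 14, write 15
4) issue 16, read 17, done 20, write 21  <struct: FPADD busy until I3 writes@15>
5) issue 22, read 23, done 26, write 27  <struct: FPADD busy until I4 writes@21>
6) issue 28, read 29, done 32, write 33  <struct: FPADD busy until I5 writes@27>
7) issue 34, read 35, done 38, write 39  <struct: FPADD busy until I6 writes@33>
8) issue 40, read 41, done 44, write 45  <struct: FPADD busy until I7 writes@39>

cycle = 15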